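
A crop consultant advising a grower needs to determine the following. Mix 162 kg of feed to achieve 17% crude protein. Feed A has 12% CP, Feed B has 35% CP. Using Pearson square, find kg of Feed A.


parts_A = CP_b - target = 35 - 17 = 18
parts_B = target - CP_a = 17 - 12 = 5
total_parts = 18 + 5 = 23
Feed A = 162 * 18 / 23 = 126.78 kg
Feed B = 162 * 5 / 23 = 35.22 kg

126.78 kg


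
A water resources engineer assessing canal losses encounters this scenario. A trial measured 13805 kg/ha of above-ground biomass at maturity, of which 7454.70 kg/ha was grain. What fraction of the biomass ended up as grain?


HI = grain_yield / biomass
   = 7454.70 / 13805
   = 0.54


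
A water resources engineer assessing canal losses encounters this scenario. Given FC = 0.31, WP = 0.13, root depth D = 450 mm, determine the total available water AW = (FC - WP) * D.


AW = (FC - WP) * D
   = (0.31 - 0.13) * 450
   = 0.18 * 450
   = 81 mm


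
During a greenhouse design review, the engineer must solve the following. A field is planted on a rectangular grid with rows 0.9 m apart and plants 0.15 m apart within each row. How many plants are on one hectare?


D = 10000 / (row_sp * plant_sp)
  = 10000 / (0.9 * 0.15)
  = 10000 / 0.1350
  = 74074.07 plants/ha


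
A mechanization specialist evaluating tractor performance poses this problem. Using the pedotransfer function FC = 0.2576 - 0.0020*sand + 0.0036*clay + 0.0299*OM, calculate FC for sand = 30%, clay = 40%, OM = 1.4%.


FC = 0.2576 - 0.0020*30 + 0.0036*40 + 0.0299*1.4
   = 0.2576 - 0.0600 + 0.1440 + 0.0419
   = 0.3835


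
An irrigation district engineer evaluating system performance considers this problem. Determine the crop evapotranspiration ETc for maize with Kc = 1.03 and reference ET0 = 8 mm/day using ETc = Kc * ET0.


ETc = Kc * ET0
    = 1.03 * 8
    = 8.24 mm/day


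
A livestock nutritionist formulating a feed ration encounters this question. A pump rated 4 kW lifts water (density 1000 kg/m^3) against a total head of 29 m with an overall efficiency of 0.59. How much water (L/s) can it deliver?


Q = (P * 1000 * eta) / (rho * g * H)
  = (4 * 1000 * 0.59) / (1000 * 9.81 * 29)
  = 2360 / 284490
  = 0.00830 m^3/s = 8.30 L/s


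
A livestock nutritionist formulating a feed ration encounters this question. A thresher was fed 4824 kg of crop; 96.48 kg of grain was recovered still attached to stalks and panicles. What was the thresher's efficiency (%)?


eta = (total - unthreshed) / total * 100
    = (4824 - 96.48) / 4824 * 100
    = 4727.52 / 4824 * 100
    = 98%


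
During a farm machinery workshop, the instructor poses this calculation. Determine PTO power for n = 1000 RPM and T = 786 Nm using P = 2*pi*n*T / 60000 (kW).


P = 2*pi*n*T / 60000
  = 2*pi * 1000 * 786 / 60000
  = 4938583.65 / 60000
  = 82.31 kW


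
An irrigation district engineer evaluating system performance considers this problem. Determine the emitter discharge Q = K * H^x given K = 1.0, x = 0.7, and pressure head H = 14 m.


Q = K * H^x
  = 1.0 * 14^0.7
  = 1.0 * 6.3429
  = 6.34 L/h


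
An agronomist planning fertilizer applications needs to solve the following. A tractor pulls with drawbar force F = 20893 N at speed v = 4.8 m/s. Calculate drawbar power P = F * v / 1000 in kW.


P = F * v / 1000
  = 20893 * 4.8 / 1000
  = 100286.40 / 1000
  = 100.29 kW


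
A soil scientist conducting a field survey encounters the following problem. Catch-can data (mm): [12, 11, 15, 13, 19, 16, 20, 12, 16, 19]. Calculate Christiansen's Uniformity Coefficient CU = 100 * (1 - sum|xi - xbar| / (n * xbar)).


xbar = 153 / 10 = 15.300
sum|xi - xbar| = 27
CU = 100 * (1 - 27 / (10 * 15.300))
   = 100 * (1 - 0.1765)
   = 82.35%


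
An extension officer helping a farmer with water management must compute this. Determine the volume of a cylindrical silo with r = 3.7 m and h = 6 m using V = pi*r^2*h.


V = pi * r^2 * h
  = pi * 3.7^2 * 6
  = pi * 13.69 * 6
  = 258.05 m^3


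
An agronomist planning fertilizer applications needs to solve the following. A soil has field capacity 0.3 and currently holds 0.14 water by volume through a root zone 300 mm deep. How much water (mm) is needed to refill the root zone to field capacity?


SMD = (FC - theta) * D
    = (0.3 - 0.14) * 300
    = 0.160 * 300
    = 48 mm


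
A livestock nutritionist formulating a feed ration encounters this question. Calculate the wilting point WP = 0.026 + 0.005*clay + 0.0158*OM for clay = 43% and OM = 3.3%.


WP = 0.026 + 0.005*43 + 0.0158*3.3
   = 0.026 + 0.2150 + 0.0521
   = 0.2931


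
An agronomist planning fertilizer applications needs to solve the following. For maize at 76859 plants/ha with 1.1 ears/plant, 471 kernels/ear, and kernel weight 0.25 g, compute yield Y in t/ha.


Y = density * ears * kernels * kw
  = 76859 * 1.1 * 471 * 0.25 g/ha
  = 9955161.98 g/ha
  = 9955.16 kg/ha = 9.96 t/ha


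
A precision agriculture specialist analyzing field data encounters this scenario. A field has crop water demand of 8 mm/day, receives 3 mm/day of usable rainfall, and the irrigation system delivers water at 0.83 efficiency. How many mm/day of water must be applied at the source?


IWR = (ETc - Pe) / Ea
    = (8 - 3) / 0.83
    = 5 / 0.83
    = 6.02 mm/day


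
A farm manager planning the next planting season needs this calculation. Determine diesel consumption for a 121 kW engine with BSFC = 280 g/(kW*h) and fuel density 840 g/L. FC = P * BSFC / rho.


FC = P * BSFC / rho_fuel
   = 121 * 280 / 840
   = 33880 / 840
   = 40.33 L/h


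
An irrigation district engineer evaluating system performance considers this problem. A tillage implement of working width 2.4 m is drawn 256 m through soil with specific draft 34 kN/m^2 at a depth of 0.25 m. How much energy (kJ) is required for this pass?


E = k * d * w * L
  = 34 * 0.25 * 2.4 * 256
  = 5222.40 kJ


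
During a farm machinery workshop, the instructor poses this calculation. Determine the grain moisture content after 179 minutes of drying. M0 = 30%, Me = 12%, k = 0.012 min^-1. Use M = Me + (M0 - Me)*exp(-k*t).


M = Me + (M0 - Me) * e^(-k*t)
  = 12 + (30 - 12) * e^(-0.012*179)
  = 12 + 18 * e^(-2.148)
  = 12 + 18 * 0.11672
  = 12 + 2.1009
  = 14.10%


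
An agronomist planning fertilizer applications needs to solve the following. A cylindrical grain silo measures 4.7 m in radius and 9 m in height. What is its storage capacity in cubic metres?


V = pi * r^2 * h
  = pi * 4.7^2 * 9
  = pi * 22.09 * 9
  = 624.58 m^3


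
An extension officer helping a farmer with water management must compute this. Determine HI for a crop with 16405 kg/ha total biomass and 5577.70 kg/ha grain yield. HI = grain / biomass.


HI = grain_yield / biomass
   = 5577.70 / 16405
   = 0.34


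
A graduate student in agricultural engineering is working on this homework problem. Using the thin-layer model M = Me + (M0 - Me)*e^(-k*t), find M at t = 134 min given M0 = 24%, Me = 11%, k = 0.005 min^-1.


M = Me + (M0 - Me) * e^(-k*t)
  = 11 + (24 - 11) * e^(-0.005*134)
  = 11 + 13 * e^(-0.670)
  = 11 + 13 * 0.51171
  = 11 + 6.6522
  = 17.65%


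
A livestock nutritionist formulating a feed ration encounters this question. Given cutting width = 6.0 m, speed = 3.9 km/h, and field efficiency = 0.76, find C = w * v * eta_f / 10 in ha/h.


C = w * v * eta_f / 10
  = 6.0 * 3.9 * 0.76 / 10
  = 17.78 / 10
  = 1.78 ha/h


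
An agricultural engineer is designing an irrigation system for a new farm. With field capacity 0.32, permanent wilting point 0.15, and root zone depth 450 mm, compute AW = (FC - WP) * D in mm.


AW = (FC - WP) * D
   = (0.32 - 0.15) * 450
   = 0.17 * 450
   = 76.50 mm


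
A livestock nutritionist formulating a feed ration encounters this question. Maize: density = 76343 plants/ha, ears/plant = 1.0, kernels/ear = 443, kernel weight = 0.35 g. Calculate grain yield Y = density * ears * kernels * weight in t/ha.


Y = density * ears * kernels * kw
  = 76343 * 1.0 * 443 * 0.35 g/ha
  = 11836982.15 g/ha
  = 11836.98 kg/ha = 11.84 t/ha


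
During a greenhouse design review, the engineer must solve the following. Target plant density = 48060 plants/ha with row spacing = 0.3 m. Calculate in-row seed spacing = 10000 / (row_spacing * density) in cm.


spacing = 10000 / (row_sp * density)
        = 10000 / (0.3 * 48060)
        = 10000 / 14418
        = 0.69358 m = 69.36 cm


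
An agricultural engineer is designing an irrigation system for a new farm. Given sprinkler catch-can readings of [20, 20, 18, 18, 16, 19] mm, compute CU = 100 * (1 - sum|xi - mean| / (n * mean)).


xbar = 111 / 6 = 18.500
sum|xi - xbar| = 7
CU = 100 * (1 - 7 / (6 * 18.500))
   = 100 * (1 - 0.0631)
   = 93.69%


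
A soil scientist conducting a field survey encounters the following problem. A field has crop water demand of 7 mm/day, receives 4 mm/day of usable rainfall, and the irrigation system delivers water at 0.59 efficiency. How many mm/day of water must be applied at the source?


IWR = (ETc - Pe) / Ea
    = (7 - 4) / 0.59
    = 3 / 0.59
    = 5.08 mm/day


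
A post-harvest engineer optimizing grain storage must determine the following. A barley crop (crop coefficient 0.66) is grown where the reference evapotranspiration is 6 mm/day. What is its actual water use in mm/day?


ETc = Kc * ET0
    = 0.66 * 6
    = 3.96 mm/day


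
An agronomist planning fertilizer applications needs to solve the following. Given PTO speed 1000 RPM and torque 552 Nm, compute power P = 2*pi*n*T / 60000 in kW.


P = 2*pi*n*T / 60000
  = 2*pi * 1000 * 552 / 60000
  = 3468318.29 / 60000
  = 57.81 kW


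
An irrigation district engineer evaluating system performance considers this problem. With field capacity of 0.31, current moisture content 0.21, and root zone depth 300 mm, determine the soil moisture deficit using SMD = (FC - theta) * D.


SMD = (FC - theta) * D
    = (0.31 - 0.21) * 300
    = 0.100 * 300
    = 30 mm


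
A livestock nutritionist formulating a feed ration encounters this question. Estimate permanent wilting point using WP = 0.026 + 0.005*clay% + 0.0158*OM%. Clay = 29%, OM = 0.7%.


WP = 0.026 + 0.005*29 + 0.0158*0.7
   = 0.026 + 0.1450 + 0.0111
   = 0.1821


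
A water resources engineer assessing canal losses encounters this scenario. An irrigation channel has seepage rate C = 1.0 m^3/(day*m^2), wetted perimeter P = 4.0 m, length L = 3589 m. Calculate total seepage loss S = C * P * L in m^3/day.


S = C * P * L
  = 1.0 * 4.0 * 3589
  = 14356 m^3/day


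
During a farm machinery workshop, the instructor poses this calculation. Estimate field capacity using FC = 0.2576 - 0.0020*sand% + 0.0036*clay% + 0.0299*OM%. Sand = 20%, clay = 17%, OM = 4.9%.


FC = 0.2576 - 0.0020*20 + 0.0036*17 + 0.0299*4.9
   = 0.2576 - 0.0400 + 0.0612 + 0.1465
   = 0.4253


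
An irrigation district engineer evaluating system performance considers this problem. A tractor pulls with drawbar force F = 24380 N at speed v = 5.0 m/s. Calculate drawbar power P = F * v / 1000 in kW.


P = F * v / 1000
  = 24380 * 5.0 / 1000
  = 121900 / 1000
  = 121.90 kW


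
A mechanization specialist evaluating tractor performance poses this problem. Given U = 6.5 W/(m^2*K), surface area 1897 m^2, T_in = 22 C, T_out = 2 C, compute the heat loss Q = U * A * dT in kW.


dT = 22 - (2) = 20 K
Q = U * A * dT
  = 6.5 * 1897 * 20
  = 246610 W = 246.61 kW


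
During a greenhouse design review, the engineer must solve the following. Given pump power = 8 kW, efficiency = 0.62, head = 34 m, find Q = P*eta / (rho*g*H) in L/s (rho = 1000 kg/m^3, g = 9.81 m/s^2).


Q = (P * 1000 * eta) / (rho * g * H)
  = (8 * 1000 * 0.62) / (1000 * 9.81 * 34)
  = 4960 / 333540
  = 0.01487 m^3/s = 14.87 L/s


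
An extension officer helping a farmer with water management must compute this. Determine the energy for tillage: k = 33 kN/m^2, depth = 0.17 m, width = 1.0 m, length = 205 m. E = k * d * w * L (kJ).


E = k * d * w * L
  = 33 * 0.17 * 1.0 * 205
  = 1150.05 kJ


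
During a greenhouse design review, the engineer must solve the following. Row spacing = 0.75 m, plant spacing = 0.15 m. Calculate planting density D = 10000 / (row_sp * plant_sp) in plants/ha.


D = 10000 / (row_sp * plant_sp)
  = 10000 / (0.75 * 0.15)
  = 10000 / 0.1125
  = 88888.89 plants/ha


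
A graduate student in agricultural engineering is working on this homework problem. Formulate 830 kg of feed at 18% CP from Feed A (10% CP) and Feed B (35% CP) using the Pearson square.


parts_A = CP_b - target = 35 - 18 = 17
parts_B = target - CP_a = 18 - 10 = 8
total_parts = 17 + 8 = 25
Feed A = 830 * 17 / 25 = 564.40 kg
Feed B = 830 * 8 / 25 = 265.60 kg

564.40 kg


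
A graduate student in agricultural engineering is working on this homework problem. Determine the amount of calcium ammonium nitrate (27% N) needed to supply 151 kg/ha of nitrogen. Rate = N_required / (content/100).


Rate = N_required / (N_content / 100)
     = 151 / (27 / 100)
     = 151 / 0.27
     = 559.26 kg/ha


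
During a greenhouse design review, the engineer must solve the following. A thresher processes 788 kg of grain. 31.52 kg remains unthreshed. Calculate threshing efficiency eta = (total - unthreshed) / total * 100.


eta = (total - unthreshed) / total * 100
    = (788 - 31.52) / 788 * 100
    = 756.48 / 788 * 100
    = 96%


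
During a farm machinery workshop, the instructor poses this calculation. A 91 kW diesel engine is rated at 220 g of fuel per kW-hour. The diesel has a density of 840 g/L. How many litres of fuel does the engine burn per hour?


FC = P * BSFC / rho_fuel
   = 91 * 220 / 840
   = 20020 / 840
   = 23.83 L/h


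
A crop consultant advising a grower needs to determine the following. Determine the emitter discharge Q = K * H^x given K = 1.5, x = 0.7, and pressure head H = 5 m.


Q = K * H^x
  = 1.5 * 5^0.7
  = 1.5 * 3.0852
  = 4.63 L/h


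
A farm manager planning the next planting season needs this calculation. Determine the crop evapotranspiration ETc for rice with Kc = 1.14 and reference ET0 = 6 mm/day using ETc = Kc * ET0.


ETc = Kc * ET0
    = 1.14 * 6
    = 6.84 mm/day


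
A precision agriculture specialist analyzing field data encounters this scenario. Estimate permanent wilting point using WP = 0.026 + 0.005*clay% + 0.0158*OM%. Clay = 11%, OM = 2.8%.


WP = 0.026 + 0.005*11 + 0.0158*2.8
   = 0.026 + 0.0550 + 0.0442
   = 0.1252


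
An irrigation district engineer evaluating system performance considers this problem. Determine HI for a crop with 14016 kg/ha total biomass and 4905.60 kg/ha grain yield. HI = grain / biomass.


HI = grain_yield / biomass
   = 4905.60 / 14016
   = 0.35


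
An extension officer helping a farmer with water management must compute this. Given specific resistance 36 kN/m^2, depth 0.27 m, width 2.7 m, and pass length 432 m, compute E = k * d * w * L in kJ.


E = k * d * w * L
  = 36 * 0.27 * 2.7 * 432
  = 11337.41 kJ


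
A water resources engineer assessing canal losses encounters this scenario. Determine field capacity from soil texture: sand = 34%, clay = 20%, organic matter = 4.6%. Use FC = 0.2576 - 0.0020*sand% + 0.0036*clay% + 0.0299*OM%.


FC = 0.2576 - 0.0020*34 + 0.0036*20 + 0.0299*4.6
   = 0.2576 - 0.0680 + 0.0720 + 0.1375
   = 0.3991


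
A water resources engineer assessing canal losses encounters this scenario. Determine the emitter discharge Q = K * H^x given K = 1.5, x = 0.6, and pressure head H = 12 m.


Q = K * H^x
  = 1.5 * 12^0.6
  = 1.5 * 4.4413
  = 6.66 L/h


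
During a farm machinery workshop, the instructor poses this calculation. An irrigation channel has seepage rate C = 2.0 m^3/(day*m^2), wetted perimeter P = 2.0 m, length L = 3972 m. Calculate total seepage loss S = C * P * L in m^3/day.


S = C * P * L
  = 2.0 * 2.0 * 3972
  = 15888 m^3/day


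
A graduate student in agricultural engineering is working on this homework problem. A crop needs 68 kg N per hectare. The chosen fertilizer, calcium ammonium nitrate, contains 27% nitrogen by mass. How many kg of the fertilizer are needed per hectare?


Rate = N_required / (N_content / 100)
     = 68 / (27 / 100)
     = 68 / 0.27
     = 251.85 kg/ha


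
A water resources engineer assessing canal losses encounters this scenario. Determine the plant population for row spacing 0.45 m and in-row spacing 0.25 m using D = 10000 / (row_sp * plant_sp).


D = 10000 / (row_sp * plant_sp)
  = 10000 / (0.45 * 0.25)
  = 10000 / 0.1125
  = 88888.89 plants/ha


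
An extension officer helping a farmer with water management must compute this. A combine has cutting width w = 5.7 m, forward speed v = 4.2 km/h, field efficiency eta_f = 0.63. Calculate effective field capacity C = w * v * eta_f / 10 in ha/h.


C = w * v * eta_f / 10
  = 5.7 * 4.2 * 0.63 / 10
  = 15.08 / 10
  = 1.51 ha/h


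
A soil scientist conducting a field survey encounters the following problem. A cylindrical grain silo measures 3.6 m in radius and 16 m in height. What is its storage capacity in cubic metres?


V = pi * r^2 * h
  = pi * 3.6^2 * 16
  = pi * 12.96 * 16
  = 651.44 m^3


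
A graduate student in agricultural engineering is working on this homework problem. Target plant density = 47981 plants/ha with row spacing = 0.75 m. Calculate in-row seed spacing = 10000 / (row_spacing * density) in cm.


spacing = 10000 / (row_sp * density)
        = 10000 / (0.75 * 47981)
        = 10000 / 35985.75
        = 0.27789 m = 27.79 cm


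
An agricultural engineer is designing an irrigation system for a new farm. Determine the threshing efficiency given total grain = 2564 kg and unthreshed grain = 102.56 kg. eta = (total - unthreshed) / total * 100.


eta = (total - unthreshed) / total * 100
    = (2564 - 102.56) / 2564 * 100
    = 2461.44 / 2564 * 100
    = 96%


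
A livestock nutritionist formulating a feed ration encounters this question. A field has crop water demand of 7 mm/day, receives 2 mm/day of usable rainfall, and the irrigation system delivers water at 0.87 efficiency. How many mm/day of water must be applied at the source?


IWR = (ETc - Pe) / Ea
    = (7 - 2) / 0.87
    = 5 / 0.87
    = 5.75 mm/day


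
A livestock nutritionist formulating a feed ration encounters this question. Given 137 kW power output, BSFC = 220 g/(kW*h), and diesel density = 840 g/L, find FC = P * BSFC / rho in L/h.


FC = P * BSFC / rho_fuel
   = 137 * 220 / 840
   = 30140 / 840
   = 35.88 L/h


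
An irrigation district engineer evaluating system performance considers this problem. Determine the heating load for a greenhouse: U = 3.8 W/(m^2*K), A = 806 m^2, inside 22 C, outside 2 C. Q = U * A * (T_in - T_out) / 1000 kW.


dT = 22 - (2) = 20 K
Q = U * A * dT
  = 3.8 * 806 * 20
  = 61256 W = 61.26 kW


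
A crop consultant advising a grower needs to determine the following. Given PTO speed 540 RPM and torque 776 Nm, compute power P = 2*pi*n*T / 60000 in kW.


P = 2*pi*n*T / 60000
  = 2*pi * 540 * 776 / 60000
  = 2632905.97 / 60000
  = 43.88 kW


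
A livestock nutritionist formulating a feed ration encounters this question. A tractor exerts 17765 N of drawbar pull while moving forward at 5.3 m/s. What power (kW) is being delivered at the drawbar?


P = F * v / 1000
  = 17765 * 5.3 / 1000
  = 94154.50 / 1000
  = 94.15 kW


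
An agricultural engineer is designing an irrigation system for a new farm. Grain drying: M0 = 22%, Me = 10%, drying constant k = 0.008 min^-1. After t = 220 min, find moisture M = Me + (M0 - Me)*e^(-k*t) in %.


M = Me + (M0 - Me) * e^(-k*t)
  = 10 + (22 - 10) * e^(-0.008*220)
  = 10 + 12 * e^(-1.760)
  = 10 + 12 * 0.17204
  = 10 + 2.0645
  = 12.06%


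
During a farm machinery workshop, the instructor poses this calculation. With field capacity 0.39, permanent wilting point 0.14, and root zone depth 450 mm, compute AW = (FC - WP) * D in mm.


AW = (FC - WP) * D
   = (0.39 - 0.14) * 450
   = 0.25 * 450
   = 112.50 mm


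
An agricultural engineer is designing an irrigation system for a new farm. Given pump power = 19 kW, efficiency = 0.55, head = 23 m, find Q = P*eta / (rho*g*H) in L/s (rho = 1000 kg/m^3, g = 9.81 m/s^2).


Q = (P * 1000 * eta) / (rho * g * H)
  = (19 * 1000 * 0.55) / (1000 * 9.81 * 23)
  = 10450 / 225630
  = 0.04631 m^3/s = 46.31 L/s


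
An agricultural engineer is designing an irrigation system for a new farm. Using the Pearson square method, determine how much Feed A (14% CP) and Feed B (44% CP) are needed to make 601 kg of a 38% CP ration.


parts_A = CP_b - target = 44 - 38 = 6
parts_B = target - CP_a = 38 - 14 = 24
total_parts = 6 + 24 = 30
Feed A = 601 * 6 / 30 = 120.20 kg
Feed B = 601 * 24 / 30 = 480.80 kg

120.20 kg


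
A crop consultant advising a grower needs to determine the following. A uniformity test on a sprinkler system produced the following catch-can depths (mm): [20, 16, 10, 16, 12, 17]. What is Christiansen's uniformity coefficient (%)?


xbar = 91 / 6 = 15.167
sum|xi - xbar| = 16.667
CU = 100 * (1 - 16.667 / (6 * 15.167))
   = 100 * (1 - 0.1832)
   = 81.68%


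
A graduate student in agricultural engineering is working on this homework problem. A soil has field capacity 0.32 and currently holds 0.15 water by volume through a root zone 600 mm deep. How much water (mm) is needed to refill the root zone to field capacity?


SMD = (FC - theta) * D
    = (0.32 - 0.15) * 600
    = 0.170 * 600
    = 102 mm


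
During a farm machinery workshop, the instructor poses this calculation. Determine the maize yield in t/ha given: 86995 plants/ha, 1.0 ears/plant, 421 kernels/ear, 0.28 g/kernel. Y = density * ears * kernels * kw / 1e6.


Y = density * ears * kernels * kw
  = 86995 * 1.0 * 421 * 0.28 g/ha
  = 10254970.60 g/ha
  = 10254.97 kg/ha = 10.25 t/ha


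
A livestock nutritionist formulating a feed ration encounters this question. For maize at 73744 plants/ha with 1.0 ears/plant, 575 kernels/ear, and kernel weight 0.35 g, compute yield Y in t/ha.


Y = density * ears * kernels * kw
  = 73744 * 1.0 * 575 * 0.35 g/ha
  = 14840980.00 g/ha
  = 14840.98 kg/ha = 14.84 t/ha


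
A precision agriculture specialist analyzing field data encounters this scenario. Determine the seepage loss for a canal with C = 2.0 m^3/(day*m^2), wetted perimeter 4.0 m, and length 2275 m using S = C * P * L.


S = C * P * L
  = 2.0 * 4.0 * 2275
  = 18200 m^3/day


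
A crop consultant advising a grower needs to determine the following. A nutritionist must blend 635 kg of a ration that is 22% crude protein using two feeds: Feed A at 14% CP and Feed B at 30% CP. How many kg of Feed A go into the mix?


parts_A = CP_b - target = 30 - 22 = 8
parts_B = target - CP_a = 22 - 14 = 8
total_parts = 8 + 8 = 16
Feed A = 635 * 8 / 16 = 317.50 kg
Feed B = 635 * 8 / 16 = 317.50 kg


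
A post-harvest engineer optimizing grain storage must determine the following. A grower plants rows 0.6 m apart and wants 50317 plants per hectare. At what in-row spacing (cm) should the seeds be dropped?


spacing = 10000 / (row_sp * density)
        = 10000 / (0.6 * 50317)
        = 10000 / 30190.20
        = 0.33123 m = 33.12 cm


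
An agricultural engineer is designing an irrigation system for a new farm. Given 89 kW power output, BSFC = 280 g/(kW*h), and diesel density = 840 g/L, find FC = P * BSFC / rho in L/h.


FC = P * BSFC / rho_fuel
   = 89 * 280 / 840
   = 24920 / 840
   = 29.67 L/h


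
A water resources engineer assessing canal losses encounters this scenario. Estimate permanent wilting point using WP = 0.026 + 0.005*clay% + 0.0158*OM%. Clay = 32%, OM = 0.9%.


WP = 0.026 + 0.005*32 + 0.0158*0.9
   = 0.026 + 0.1600 + 0.0142
   = 0.2002


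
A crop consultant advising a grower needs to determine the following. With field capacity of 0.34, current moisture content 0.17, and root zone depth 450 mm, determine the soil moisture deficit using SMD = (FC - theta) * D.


SMD = (FC - theta) * D
    = (0.34 - 0.17) * 450
    = 0.170 * 450
    = 76.50 mm


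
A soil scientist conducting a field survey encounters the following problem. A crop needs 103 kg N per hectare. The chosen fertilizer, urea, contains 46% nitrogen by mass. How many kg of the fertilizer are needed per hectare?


Rate = N_required / (N_content / 100)
     = 103 / (46 / 100)
     = 103 / 0.46
     = 223.91 kg/ha


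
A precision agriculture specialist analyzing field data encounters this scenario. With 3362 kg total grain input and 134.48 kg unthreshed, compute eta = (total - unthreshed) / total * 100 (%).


eta = (total - unthreshed) / total * 100
    = (3362 - 134.48) / 3362 * 100
    = 3227.52 / 3362 * 100
    = 96%


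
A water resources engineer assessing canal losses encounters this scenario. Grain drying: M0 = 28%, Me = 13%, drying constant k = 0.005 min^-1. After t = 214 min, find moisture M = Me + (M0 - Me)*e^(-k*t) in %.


M = Me + (M0 - Me) * e^(-k*t)
  = 13 + (28 - 13) * e^(-0.005*214)
  = 13 + 15 * e^(-1.070)
  = 13 + 15 * 0.34301
  = 13 + 5.1451
  = 18.15%


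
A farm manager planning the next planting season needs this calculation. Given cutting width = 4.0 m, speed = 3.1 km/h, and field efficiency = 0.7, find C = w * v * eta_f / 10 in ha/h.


C = w * v * eta_f / 10
  = 4.0 * 3.1 * 0.7 / 10
  = 8.68 / 10
  = 0.87 ha/h


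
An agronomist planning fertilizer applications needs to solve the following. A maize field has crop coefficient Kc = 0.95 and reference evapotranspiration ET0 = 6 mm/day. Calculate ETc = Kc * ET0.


ETc = Kc * ET0
    = 0.95 * 6
    = 5.70 mm/day


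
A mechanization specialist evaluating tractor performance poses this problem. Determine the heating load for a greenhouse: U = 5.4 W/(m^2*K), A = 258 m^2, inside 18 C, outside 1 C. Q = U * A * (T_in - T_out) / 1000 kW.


dT = 18 - (1) = 17 K
Q = U * A * dT
  = 5.4 * 258 * 17
  = 23684.40 W = 23.68 kW


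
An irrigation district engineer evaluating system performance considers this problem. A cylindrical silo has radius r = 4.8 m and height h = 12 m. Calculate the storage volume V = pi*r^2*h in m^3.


V = pi * r^2 * h
  = pi * 4.8^2 * 12
  = pi * 23.04 * 12
  = 868.59 m^3


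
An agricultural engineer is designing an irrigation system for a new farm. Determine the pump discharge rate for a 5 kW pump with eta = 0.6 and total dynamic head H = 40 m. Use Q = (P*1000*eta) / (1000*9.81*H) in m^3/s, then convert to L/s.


Q = (P * 1000 * eta) / (rho * g * H)
  = (5 * 1000 * 0.6) / (1000 * 9.81 * 40)
  = 3000 / 392400
  = 0.00765 m^3/s = 7.65 L/s


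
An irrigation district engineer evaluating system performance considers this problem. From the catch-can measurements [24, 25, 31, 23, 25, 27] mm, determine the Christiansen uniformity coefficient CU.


xbar = 155 / 6 = 25.833
sum|xi - xbar| = 12.667
CU = 100 * (1 - 12.667 / (6 * 25.833))
   = 100 * (1 - 0.0817)
   = 91.83%


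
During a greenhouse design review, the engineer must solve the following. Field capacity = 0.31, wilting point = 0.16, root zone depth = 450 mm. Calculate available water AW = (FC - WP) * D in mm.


AW = (FC - WP) * D
   = (0.31 - 0.16) * 450
   = 0.15 * 450
   = 67.50 mm


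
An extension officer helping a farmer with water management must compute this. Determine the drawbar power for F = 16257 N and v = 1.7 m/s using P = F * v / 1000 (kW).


P = F * v / 1000
  = 16257 * 1.7 / 1000
  = 27636.90 / 1000
  = 27.64 kW


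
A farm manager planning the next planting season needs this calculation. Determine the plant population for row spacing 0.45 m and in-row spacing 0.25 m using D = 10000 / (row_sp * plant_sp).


D = 10000 / (row_sp * plant_sp)
  = 10000 / (0.45 * 0.25)
  = 10000 / 0.1125
  = 88888.89 plants/ha


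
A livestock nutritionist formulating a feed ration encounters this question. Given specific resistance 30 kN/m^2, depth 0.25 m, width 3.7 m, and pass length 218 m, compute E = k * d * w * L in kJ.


E = k * d * w * L
  = 30 * 0.25 * 3.7 * 218
  = 6049.50 kJ


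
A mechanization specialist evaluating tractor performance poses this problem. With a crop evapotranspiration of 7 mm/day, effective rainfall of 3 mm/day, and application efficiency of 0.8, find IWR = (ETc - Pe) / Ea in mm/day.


IWR = (ETc - Pe) / Ea
    = (7 - 3) / 0.8
    = 4 / 0.8
    = 5 mm/day


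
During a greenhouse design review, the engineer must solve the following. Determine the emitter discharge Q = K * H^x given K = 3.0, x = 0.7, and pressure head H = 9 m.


Q = K * H^x
  = 3.0 * 9^0.7
  = 3.0 * 4.6555
  = 13.97 L/h


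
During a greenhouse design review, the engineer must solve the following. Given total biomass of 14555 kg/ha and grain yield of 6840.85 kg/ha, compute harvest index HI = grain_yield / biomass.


HI = grain_yield / biomass
   = 6840.85 / 14555
   = 0.47


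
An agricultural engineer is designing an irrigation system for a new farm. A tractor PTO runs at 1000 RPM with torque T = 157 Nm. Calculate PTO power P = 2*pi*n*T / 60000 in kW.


P = 2*pi*n*T / 60000
  = 2*pi * 1000 * 157 / 60000
  = 986460.09 / 60000
  = 16.44 kW


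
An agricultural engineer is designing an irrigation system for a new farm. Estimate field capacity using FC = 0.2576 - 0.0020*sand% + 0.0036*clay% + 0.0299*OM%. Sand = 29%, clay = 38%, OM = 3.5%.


FC = 0.2576 - 0.0020*29 + 0.0036*38 + 0.0299*3.5
   = 0.2576 - 0.0580 + 0.1368 + 0.1047
   = 0.4411


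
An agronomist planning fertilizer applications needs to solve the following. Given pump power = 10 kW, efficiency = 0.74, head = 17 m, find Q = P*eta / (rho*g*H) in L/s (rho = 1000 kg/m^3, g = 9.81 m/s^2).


Q = (P * 1000 * eta) / (rho * g * H)
  = (10 * 1000 * 0.74) / (1000 * 9.81 * 17)
  = 7400 / 166770
  = 0.04437 m^3/s = 44.37 L/s


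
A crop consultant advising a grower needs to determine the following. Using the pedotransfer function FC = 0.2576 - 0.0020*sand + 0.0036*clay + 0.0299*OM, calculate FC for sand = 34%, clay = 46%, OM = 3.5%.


FC = 0.2576 - 0.0020*34 + 0.0036*46 + 0.0299*3.5
   = 0.2576 - 0.0680 + 0.1656 + 0.1047
   = 0.4599


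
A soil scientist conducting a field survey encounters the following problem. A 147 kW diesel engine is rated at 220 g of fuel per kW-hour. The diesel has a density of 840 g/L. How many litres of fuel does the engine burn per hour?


FC = P * BSFC / rho_fuel
   = 147 * 220 / 840
   = 32340 / 840
   = 38.50 L/h


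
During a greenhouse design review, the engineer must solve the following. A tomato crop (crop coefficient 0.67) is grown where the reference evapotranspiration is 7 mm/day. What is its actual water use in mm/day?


ETc = Kc * ET0
    = 0.67 * 7
    = 4.69 mm/day


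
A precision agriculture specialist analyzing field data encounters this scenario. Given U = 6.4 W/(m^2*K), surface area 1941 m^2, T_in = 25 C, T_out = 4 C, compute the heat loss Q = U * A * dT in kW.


dT = 25 - (4) = 21 K
Q = U * A * dT
  = 6.4 * 1941 * 21
  = 260870.40 W = 260.87 kW


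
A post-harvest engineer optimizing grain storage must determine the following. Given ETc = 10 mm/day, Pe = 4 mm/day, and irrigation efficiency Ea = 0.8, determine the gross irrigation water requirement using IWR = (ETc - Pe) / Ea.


IWR = (ETc - Pe) / Ea
    = (10 - 4) / 0.8
    = 6 / 0.8
    = 7.50 mm/day


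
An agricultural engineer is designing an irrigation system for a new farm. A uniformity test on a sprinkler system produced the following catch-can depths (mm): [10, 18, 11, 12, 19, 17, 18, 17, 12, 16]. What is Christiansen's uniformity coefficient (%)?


xbar = 150 / 10 = 15
sum|xi - xbar| = 30
CU = 100 * (1 - 30 / (10 * 15))
   = 100 * (1 - 0.2000)
   = 80%


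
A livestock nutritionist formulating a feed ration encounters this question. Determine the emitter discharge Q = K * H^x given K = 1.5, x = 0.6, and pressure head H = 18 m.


Q = K * H^x
  = 1.5 * 18^0.6
  = 1.5 * 5.6645
  = 8.50 L/h


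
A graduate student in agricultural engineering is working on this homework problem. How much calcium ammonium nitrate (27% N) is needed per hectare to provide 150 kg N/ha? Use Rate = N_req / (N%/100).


Rate = N_required / (N_content / 100)
     = 150 / (27 / 100)
     = 150 / 0.27
     = 555.56 kg/ha


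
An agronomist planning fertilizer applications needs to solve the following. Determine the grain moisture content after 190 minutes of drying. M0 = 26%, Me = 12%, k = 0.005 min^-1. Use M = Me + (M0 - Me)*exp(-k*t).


M = Me + (M0 - Me) * e^(-k*t)
  = 12 + (26 - 12) * e^(-0.005*190)
  = 12 + 14 * e^(-0.950)
  = 12 + 14 * 0.38674
  = 12 + 5.4144
  = 17.41%


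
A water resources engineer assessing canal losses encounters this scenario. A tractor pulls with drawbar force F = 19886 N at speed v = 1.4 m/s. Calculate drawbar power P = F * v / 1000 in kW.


P = F * v / 1000
  = 19886 * 1.4 / 1000
  = 27840.40 / 1000
  = 27.84 kW


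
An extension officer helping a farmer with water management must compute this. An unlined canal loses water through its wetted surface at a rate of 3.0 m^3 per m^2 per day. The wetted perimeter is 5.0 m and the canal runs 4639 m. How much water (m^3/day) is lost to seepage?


S = C * P * L
  = 3.0 * 5.0 * 4639
  = 69585 m^3/day


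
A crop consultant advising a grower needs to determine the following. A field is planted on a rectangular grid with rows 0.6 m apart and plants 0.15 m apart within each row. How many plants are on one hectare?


D = 10000 / (row_sp * plant_sp)
  = 10000 / (0.6 * 0.15)
  = 10000 / 0.0900
  = 111111.11 plants/ha


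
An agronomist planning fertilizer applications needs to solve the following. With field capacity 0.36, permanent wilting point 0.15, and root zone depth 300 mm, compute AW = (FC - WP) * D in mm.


AW = (FC - WP) * D
   = (0.36 - 0.15) * 300
   = 0.21 * 300
   = 63 mm


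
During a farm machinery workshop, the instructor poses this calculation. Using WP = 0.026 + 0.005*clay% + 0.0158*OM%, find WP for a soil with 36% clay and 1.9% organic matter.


WP = 0.026 + 0.005*36 + 0.0158*1.9
   = 0.026 + 0.1800 + 0.0300
   = 0.2360


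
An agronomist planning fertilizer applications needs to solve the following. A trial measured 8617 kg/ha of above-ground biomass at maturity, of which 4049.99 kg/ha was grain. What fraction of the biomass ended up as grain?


HI = grain_yield / biomass
   = 4049.99 / 8617
   = 0.47


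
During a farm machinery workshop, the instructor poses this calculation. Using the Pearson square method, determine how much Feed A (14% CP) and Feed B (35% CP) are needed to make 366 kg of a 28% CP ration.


parts_A = CP_b - target = 35 - 28 = 7
parts_B = target - CP_a = 28 - 14 = 14
total_parts = 7 + 14 = 21
Feed A = 366 * 7 / 21 = 122 kg
Feed B = 366 * 14 / 21 = 244 kg

122 kg


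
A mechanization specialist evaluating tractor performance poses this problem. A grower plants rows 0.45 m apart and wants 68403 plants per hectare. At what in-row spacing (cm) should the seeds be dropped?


spacing = 10000 / (row_sp * density)
        = 10000 / (0.45 * 68403)
        = 10000 / 30781.35
        = 0.32487 m = 32.49 cm


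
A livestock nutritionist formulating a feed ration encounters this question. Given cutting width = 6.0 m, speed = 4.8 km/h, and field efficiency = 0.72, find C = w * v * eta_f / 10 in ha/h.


C = w * v * eta_f / 10
  = 6.0 * 4.8 * 0.72 / 10
  = 20.74 / 10
  = 2.07 ha/h


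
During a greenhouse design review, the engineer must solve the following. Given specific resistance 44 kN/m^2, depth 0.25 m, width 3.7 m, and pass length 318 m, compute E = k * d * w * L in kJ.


E = k * d * w * L
  = 44 * 0.25 * 3.7 * 318
  = 12942.60 kJ


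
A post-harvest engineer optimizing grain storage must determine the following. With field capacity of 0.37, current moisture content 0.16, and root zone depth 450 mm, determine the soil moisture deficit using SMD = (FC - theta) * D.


SMD = (FC - theta) * D
    = (0.37 - 0.16) * 450
    = 0.210 * 450
    = 94.50 mm


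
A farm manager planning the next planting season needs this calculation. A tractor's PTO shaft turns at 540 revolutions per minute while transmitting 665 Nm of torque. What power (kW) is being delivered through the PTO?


P = 2*pi*n*T / 60000
  = 2*pi * 540 * 665 / 60000
  = 2256291.84 / 60000
  = 37.60 kW


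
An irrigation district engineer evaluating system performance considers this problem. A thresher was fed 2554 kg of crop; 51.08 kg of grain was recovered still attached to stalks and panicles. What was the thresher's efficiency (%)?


eta = (total - unthreshed) / total * 100
    = (2554 - 51.08) / 2554 * 100
    = 2502.92 / 2554 * 100
    = 98%


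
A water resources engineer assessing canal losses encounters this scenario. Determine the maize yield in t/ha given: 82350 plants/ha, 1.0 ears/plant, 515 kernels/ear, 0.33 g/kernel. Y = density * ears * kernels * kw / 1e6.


Y = density * ears * kernels * kw
  = 82350 * 1.0 * 515 * 0.33 g/ha
  = 13995382.50 g/ha
  = 13995.38 kg/ha = 14.00 t/ha


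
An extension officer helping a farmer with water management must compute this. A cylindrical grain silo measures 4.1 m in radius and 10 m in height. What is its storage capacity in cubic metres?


V = pi * r^2 * h
  = pi * 4.1^2 * 10
  = pi * 16.81 * 10
  = 528.10 m^3


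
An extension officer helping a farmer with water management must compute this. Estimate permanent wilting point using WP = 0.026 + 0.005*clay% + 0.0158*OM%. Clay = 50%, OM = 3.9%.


WP = 0.026 + 0.005*50 + 0.0158*3.9
   = 0.026 + 0.2500 + 0.0616
   = 0.3376


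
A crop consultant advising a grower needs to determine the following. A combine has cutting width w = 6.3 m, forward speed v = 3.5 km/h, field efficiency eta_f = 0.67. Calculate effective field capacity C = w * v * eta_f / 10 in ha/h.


C = w * v * eta_f / 10
  = 6.3 * 3.5 * 0.67 / 10
  = 14.77 / 10
  = 1.48 ha/h


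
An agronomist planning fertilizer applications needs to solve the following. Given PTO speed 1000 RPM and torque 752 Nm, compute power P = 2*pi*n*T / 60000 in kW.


P = 2*pi*n*T / 60000
  = 2*pi * 1000 * 752 / 60000
  = 4724955.35 / 60000
  = 78.75 kW


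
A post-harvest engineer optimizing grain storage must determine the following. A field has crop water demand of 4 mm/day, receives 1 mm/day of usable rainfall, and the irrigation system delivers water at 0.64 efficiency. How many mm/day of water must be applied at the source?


IWR = (ETc - Pe) / Ea
    = (4 - 1) / 0.64
    = 3 / 0.64
    = 4.69 mm/day


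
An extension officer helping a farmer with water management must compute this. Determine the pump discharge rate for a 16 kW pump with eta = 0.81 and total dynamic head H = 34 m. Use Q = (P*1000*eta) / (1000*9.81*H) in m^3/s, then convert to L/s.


Q = (P * 1000 * eta) / (rho * g * H)
  = (16 * 1000 * 0.81) / (1000 * 9.81 * 34)
  = 12960 / 333540
  = 0.03886 m^3/s = 38.86 L/s


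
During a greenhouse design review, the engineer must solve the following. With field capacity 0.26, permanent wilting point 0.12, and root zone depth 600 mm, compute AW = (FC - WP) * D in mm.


AW = (FC - WP) * D
   = (0.26 - 0.12) * 600
   = 0.14 * 600
   = 84 mm


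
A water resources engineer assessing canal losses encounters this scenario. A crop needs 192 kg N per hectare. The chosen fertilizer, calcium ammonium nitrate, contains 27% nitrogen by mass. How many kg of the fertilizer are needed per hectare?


Rate = N_required / (N_content / 100)
     = 192 / (27 / 100)
     = 192 / 0.27
     = 711.11 kg/ha


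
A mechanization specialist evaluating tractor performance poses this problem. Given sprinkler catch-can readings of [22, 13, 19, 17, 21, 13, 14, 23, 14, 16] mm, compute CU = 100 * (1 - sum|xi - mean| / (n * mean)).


xbar = 172 / 10 = 17.200
sum|xi - xbar| = 32.400
CU = 100 * (1 - 32.400 / (10 * 17.200))
   = 100 * (1 - 0.1884)
   = 81.16%


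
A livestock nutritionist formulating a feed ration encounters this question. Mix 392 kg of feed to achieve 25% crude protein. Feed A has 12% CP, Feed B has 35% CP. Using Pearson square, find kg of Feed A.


parts_A = CP_b - target = 35 - 25 = 10
parts_B = target - CP_a = 25 - 12 = 13
total_parts = 10 + 13 = 23
Feed A = 392 * 10 / 23 = 170.43 kg
Feed B = 392 * 13 / 23 = 221.57 kg

170.43 kg
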